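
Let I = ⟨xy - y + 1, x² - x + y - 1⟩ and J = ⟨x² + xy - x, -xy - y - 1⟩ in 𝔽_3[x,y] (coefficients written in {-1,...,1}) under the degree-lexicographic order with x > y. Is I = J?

No, the ideals differ.

Since reduced Gröbner bases are canonical representatives of ideals under a given ordering, it suffices to compute and compare them.
Buchberger on the first generating set:
f_1 = xy - y + 1, LT = xy.
f_2 = x² - x + y - 1, LT = x².

S(f_1,f_2): lcm = x²y. S = -y² + x + y.
  leading term y²: no divisor's leading term divides it; move -y² to the remainder.
  leading term x: no divisor's leading term divides it; move x to the remainder.
  leading term y: no divisor's leading term divides it; move y to the remainder.
  remainder -y² + x + y ≠ 0; add g_3 = -y² + x + y to the basis.

S(f_1,g_3): lcm = xy². S = x² + xy - y² + y.
  leading term x²: subtract (1)·f_2 from x² + xy - y² + y → xy - y² + x + 1
  leading term xy: subtract (1)·f_1 from xy - y² + x + 1 → -y² + x + y
  leading term y²: subtract (1)·g_3 from -y² + x + y → 0
  remainder 0.

S(f_2,g_3): leading monomials are coprime, so the S-polynomial reduces to 0 (Buchberger's first criterion).
Every S-polynomial of the final basis reduces to 0, so we have a Gröbner basis.
Inter-reduce: drop elements whose leading term is divisible by another's, tail-reduce, and make monic.
Reduced Gröbner basis: {x² - x + y - 1, xy - y + 1, y² - x - y}.

Buchberger on the second generating set:
h_1 = x² + xy - x, LT = x².
h_2 = -xy - y - 1, LT = xy.

S(h_1,h_2): lcm = x²y. S = xy² + xy - x.
  leading term xy²: subtract (-y)·h_2 from xy² + xy - x → xy - y² - x - y
  leading term xy: subtract (-1)·h_2 from xy - y² - x - y → -y² - x + y - 1
  leading term y²: no divisor's leading term divides it; move -y² to the remainder.
  leading term x: no divisor's leading term divides it; move -x to the remainder.
  leading term y: no divisor's leading term divides it; move y to the remainder.
  leading term 1: no divisor's leading term divides it; move -1 to the remainder.
  remainder -y² - x + y - 1 ≠ 0; add k_3 = -y² - x + y - 1 to the basis.

S(h_1,k_3): leading monomials are coprime, so the S-polynomial reduces to 0 (Buchberger's first criterion).
S(h_2,k_3): lcm = xy². S = -x² + xy + y² - x + y.
  leading term x²: subtract (-1)·h_1 from -x² + xy + y² - x + y → -xy + y² + x + y
  leading term xy: subtract (1)·h_2 from -xy + y² + x + y → y² + x - y + 1
  leading term y²: subtract (-1)·k_3 from y² + x - y + 1 → 0
  remainder 0.

Every S-polynomial of the final basis reduces to 0, so we have a Gröbner basis.
Inter-reduce: drop elements whose leading term is divisible by another's, tail-reduce, and make monic.
Reduced Gröbner basis: {x² - x - y - 1, xy + y + 1, y² + x - y + 1}.

The bases are distinct; the ideals are different.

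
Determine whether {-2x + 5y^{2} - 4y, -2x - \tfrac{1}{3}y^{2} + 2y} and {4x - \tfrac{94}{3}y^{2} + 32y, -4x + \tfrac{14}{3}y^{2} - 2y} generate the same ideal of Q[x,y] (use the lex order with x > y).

Since reduced Gröbner bases are canonical representatives of ideals under a given ordering, it suffices to compute and compare them.
Buchberger on the first generating set:
f_1 = -2x + 5y^{2} - 4y, LT = x.
f_2 = -2x - \tfrac{1}{3}y^{2} + 2y, LT = x.

S(f_1,f_2): lcm = x. S = -\tfrac{8}{3}y^{2} + 3y.
  reduce S modulo (f_1, f_2):
  remainder -\tfrac{8}{3}y^{2} + 3y ≠ 0; add g_3 = -\tfrac{8}{3}y^{2} + 3y to the basis.

The other S-polynomials (S(f_1,g_3), S(f_2,g_3)) all reduce to 0 modulo the current basis, so we have a Gröbner basis.
Inter-reduce: drop elements whose leading term is divisible by another's, tail-reduce, and make monic.
Reduced Gröbner basis: {x - \tfrac{13}{16}y, y^{2} - \tfrac{9}{8}y}.

Buchberger on the second generating set:
h_1 = 4x - \tfrac{94}{3}y^{2} + 32y, LT = x.
h_2 = -4x + \tfrac{14}{3}y^{2} - 2y, LT = x.

S(h_1,h_2): lcm = x. S = -\tfrac{20}{3}y^{2} + \tfrac{15}{2}y.
  reduce S modulo (h_1, h_2):
  remainder -\tfrac{20}{3}y^{2} + \tfrac{15}{2}y ≠ 0; add k_3 = -\tfrac{20}{3}y^{2} + \tfrac{15}{2}y to the basis.

The other S-polynomials (S(h_1,k_3), S(h_2,k_3)) all reduce to 0 modulo the current basis, so we have a Gröbner basis.
Inter-reduce: drop elements whose leading term is divisible by another's, tail-reduce, and make monic.
Reduced Gröbner basis: {x - \tfrac{13}{16}y, y^{2} - \tfrac{9}{8}y}.

These coincide, so the ideals are equal.

Yes, the ideals are equal.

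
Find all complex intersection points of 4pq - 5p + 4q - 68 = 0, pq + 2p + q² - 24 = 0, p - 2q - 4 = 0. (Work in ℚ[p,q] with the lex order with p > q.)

Compute a lex Gröbner basis by Buchberger's algorithm.
f_1 = 4pq - 5p + 4q - 68, LT = pq.
f_2 = pq + 2p + q² - 24, LT = pq.
f_3 = p - 2q - 4, LT = p.

S(f_1,f_2): lcm = pq. S = -13/4p - q² + q + 7.
  leading term p: subtract (-13/4)·f_3 from -13/4p - q² + q + 7 → -q² - 11/2q - 6
  leading term q²: no divisor's leading term divides it; move -q² to the remainder.
  leading term q: no divisor's leading term divides it; move -11/2q to the remainder.
  leading term 1: no divisor's leading term divides it; move -6 to the remainder.
  remainder -q² - 11/2q - 6 ≠ 0; add h_4 = -q² - 11/2q - 6 to the basis.

S(f_1,f_3): lcm = pq. S = -5/4p + 2q² + 5q - 17.
  leading term p: subtract (-5/4)·f_3 from -5/4p + 2q² + 5q - 17 → 2q² + 5/2q - 22
  leading term q²: subtract (-2)·h_4 from 2q² + 5/2q - 22 → -17/2q - 34
  leading term q: no divisor's leading term divides it; move -17/2q to the remainder.
  leading term 1: no divisor's leading term divides it; move -34 to the remainder.
  remainder -17/2q - 34 ≠ 0; add h_5 = -17/2q - 34 to the basis.

S(f_2,f_3): lcm = pq. S = 2p + 3q² + 4q - 24.
  leading term p: subtract (2)·f_3 from 2p + 3q² + 4q - 24 → 3q² + 8q - 16
  leading term q²: subtract (-3)·h_4 from 3q² + 8q - 16 → -17/2q - 34
  leading term q: subtract (1)·h_5 from -17/2q - 34 → 0
  remainder 0.

S(f_1,h_4): lcm = pq². S = -27/4pq - 6p + q² - 17q.
  leading term pq: subtract (-27/16)·f_1 from -27/4pq - 6p + q² - 17q → -231/16p + q² - 41/4q - 459/4
  leading term p: subtract (-231/16)·f_3 from -231/16p + q² - 41/4q - 459/4 → q² - 313/8q - 345/2
  leading term q²: subtract (-1)·h_4 from q² - 313/8q - 345/2 → -357/8q - 357/2
  leading term q: subtract (21/4)·h_5 from -357/8q - 357/2 → 0
  remainder 0.

S(f_2,h_4): lcm = pq². S = -7/2pq - 6p + q³ - 24q.
  leading term pq: subtract (-⅞)·f_1 from -7/2pq - 6p + q³ - 24q → -83/8p + q³ - 41/2q - 119/2
  leading term p: subtract (-83/8)·f_3 from -83/8p + q³ - 41/2q - 119/2 → q³ - 165/4q - 101
  leading term q³: subtract (-q)·h_4 from q³ - 165/4q - 101 → -11/2q² - 189/4q - 101
  leading term q²: subtract (11/2)·h_4 from -11/2q² - 189/4q - 101 → -17q - 68
  leading term q: subtract (2)·h_5 from -17q - 68 → 0
  remainder 0.

S(f_3,h_4): leading monomials are coprime, so the S-polynomial reduces to 0 (Buchberger's first criterion).
S(f_1,h_5): lcm = pq. S = -21/4p + q - 17.
  leading term p: subtract (-21/4)·f_3 from -21/4p + q - 17 → -19/2q - 38
  leading term q: subtract (19/17)·h_5 from -19/2q - 38 → 0
  remainder 0.

S(f_2,h_5): lcm = pq. S = -2p + q² - 24.
  leading term p: subtract (-2)·f_3 from -2p + q² - 24 → q² - 4q - 32
  leading term q²: subtract (-1)·h_4 from q² - 4q - 32 → -19/2q - 38
  leading term q: subtract (19/17)·h_5 from -19/2q - 38 → 0
  remainder 0.

S(f_3,h_5): leading monomials are coprime, so the S-polynomial reduces to 0 (Buchberger's first criterion).
S(h_4,h_5): lcm = q². S = 3/2q + 6.
  leading term q: subtract (-3/17)·h_5 from 3/2q + 6 → 0
  remainder 0.

Every S-polynomial of the final basis reduces to 0, so we have a Gröbner basis.
Inter-reduce: drop elements whose leading term is divisible by another's, tail-reduce, and make monic.
Reduced Gröbner basis: {p + 4, q + 4}.

Since the basis is lex-ordered, q + 4 is univariate in q. Its roots are {-4}. Back-substituting each root into the other basis elements fixes the other coordinates.
  q = -4: the earlier basis element becomes p + 4 = 0, giving p = -4 — point (-4, -4).
Substituting each solution back into the original system confirms all equations vanish.

{(-4, -4)}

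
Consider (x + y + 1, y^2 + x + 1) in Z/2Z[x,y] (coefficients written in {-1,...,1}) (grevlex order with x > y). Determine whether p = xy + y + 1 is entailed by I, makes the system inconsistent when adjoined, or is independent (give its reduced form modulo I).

xy + y + 1 is independent of I; its normal form modulo I is y + 1.

First compute the reduced Gröbner basis of I by Buchberger's algorithm.
f_1 = x + y + 1, LT = x.
f_2 = y^2 + x + 1, LT = y^2.

S(f_1,f_2): leading monomials are coprime, so the S-polynomial reduces to 0 (Buchberger's first criterion).
Every S-polynomial of the final basis reduces to 0, so we have a Gröbner basis.
Inter-reduce: drop elements whose leading term is divisible by another's, tail-reduce, and make monic.
Reduced Gröbner basis: {y^2 + y, x + y + 1}.
Label its elements g_1 = y^2 + y, g_2 = x + y + 1.

Reduce p = xy + y + 1 modulo G:
  leading term xy: subtract (y)·g_2 from xy + y + 1 → y^2 + 1
  leading term y^2: subtract (1)·g_1 from y^2 + 1 → y + 1
  leading term y: no divisor's leading term divides it; move y to the remainder.
  leading term 1: no divisor's leading term divides it; move 1 to the remainder.
  normal form = y + 1.
The normal form is nonzero, so p ∉ I. Since p minus its normal form lies in I, I + (p) = I + (r) where r = y + 1; decide whether this ideal is the whole ring.
Run Buchberger on G together with r (pairs among the g_i already reduce to 0 since G is a Gröbner basis):
g_1 = y^2 + y, LT = y^2.
g_2 = x + y + 1, LT = x.
r = y + 1, LT = y.

S(g_1,g_2): leading monomials are coprime, so the S-polynomial reduces to 0 (Buchberger's first criterion).
S(g_1,r): lcm = y^2. S = 0.
  remainder 0.

S(g_2,r): leading monomials are coprime, so the S-polynomial reduces to 0 (Buchberger's first criterion).
Every S-polynomial of the final basis reduces to 0, so we have a Gröbner basis.
Inter-reduce: drop elements whose leading term is divisible by another's, tail-reduce, and make monic.
Reduced Gröbner basis: {x, y + 1}.
The reduced Gröbner basis of I + (p) is {x, y + 1} ≠ {1}, a proper ideal, so the enlarged system stays consistent: p is independent of I, with normal form y + 1.

Ideal membership is decidable via reduction modulo a Gröbner basis.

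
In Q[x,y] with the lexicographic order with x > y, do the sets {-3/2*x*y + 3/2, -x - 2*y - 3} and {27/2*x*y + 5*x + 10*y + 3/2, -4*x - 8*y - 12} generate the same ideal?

Yes, the ideals are equal.

Two ideals are equal iff their reduced Gröbner bases coincide (the reduced basis is unique for a fixed ordering).
Buchberger on the first generating set:
f_1 = -3/2*x*y + 3/2, LT = x*y.
f_2 = -x - 2*y - 3, LT = x.

S(f_1,f_2): lcm = x*y. S = -2*y**2 - 3*y - 1.
  leading term y**2: no divisor's leading term divides it; move -2*y**2 to the remainder.
  leading term y: no divisor's leading term divides it; move -3*y to the remainder.
  leading term 1: no divisor's leading term divides it; move -1 to the remainder.
  remainder -2*y**2 - 3*y - 1 ≠ 0; add g_3 = -2*y**2 - 3*y - 1 to the basis.

S(f_1,g_3): lcm = x*y**2. S = -3/2*x*y - 1/2*x - y.
  leading term x*y: subtract (1)·f_1 from -3/2*x*y - 1/2*x - y → -1/2*x - y - 3/2
  leading term x: subtract (1/2)·f_2 from -1/2*x - y - 3/2 → 0
  remainder 0.

S(f_2,g_3): leading monomials are coprime, so the S-polynomial reduces to 0 (Buchberger's first criterion).
Every S-polynomial of the final basis reduces to 0, so we have a Gröbner basis.
Inter-reduce: drop elements whose leading term is divisible by another's, tail-reduce, and make monic.
Reduced Gröbner basis: {x + 2*y + 3, y**2 + 3/2*y + 1/2}.

Buchberger on the second generating set:
h_1 = 27/2*x*y + 5*x + 10*y + 3/2, LT = x*y.
h_2 = -4*x - 8*y - 12, LT = x.

S(h_1,h_2): lcm = x*y. S = 10/27*x - 2*y**2 - 61/27*y + 1/9.
  leading term x: subtract (-5/54)·h_2 from 10/27*x - 2*y**2 - 61/27*y + 1/9 → -2*y**2 - 3*y - 1
  leading term y**2: no divisor's leading term divides it; move -2*y**2 to the remainder.
  leading term y: no divisor's leading term divides it; move -3*y to the remainder.
  leading term 1: no divisor's leading term divides it; move -1 to the remainder.
  remainder -2*y**2 - 3*y - 1 ≠ 0; add k_3 = -2*y**2 - 3*y - 1 to the basis.

S(h_1,k_3): lcm = x*y**2. S = -61/54*x*y - 1/2*x + 20/27*y**2 + 1/9*y.
  leading term x*y: subtract (-61/729)·h_1 from -61/54*x*y - 1/2*x + 20/27*y**2 + 1/9*y → -119/1458*x + 20/27*y**2 + 691/729*y + 61/486
  leading term x: subtract (119/5832)·h_2 from -119/1458*x + 20/27*y**2 + 691/729*y + 61/486 → 20/27*y**2 + 10/9*y + 10/27
  leading term y**2: subtract (-10/27)·k_3 from 20/27*y**2 + 10/9*y + 10/27 → 0
  remainder 0.

S(h_2,k_3): leading monomials are coprime, so the S-polynomial reduces to 0 (Buchberger's first criterion).
Every S-polynomial of the final basis reduces to 0, so we have a Gröbner basis.
Inter-reduce: drop elements whose leading term is divisible by another's, tail-reduce, and make monic.
Reduced Gröbner basis: {x + 2*y + 3, y**2 + 3/2*y + 1/2}.

Same reduced basis, so the two generating sets span the same ideal.
The same test decides containment: I ⊆ J iff every generator of I reduces to 0 modulo a Gröbner basis of J.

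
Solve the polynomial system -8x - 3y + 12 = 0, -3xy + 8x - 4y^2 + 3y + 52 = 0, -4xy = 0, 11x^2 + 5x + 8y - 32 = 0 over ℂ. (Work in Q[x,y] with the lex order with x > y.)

{(0, 4)}

Compute a lex Gröbner basis by Buchberger's algorithm.
f_1 = -8x - 3y + 12, LT = x.
f_2 = -3xy + 8x - 4y^2 + 3y + 52, LT = xy.
f_3 = -4xy, LT = xy.
f_4 = 11x^2 + 5x + 8y - 32, LT = x^2.

S(f_1,f_2): lcm = xy. S = 8/3x - 23/24y^2 - 1/2y + 52/3.
  leading term x: subtract (-1/3)·f_1 from 8/3x - 23/24y^2 - 1/2y + 52/3 → -23/24y^2 - 3/2y + 64/3
  leading term y^2: no divisor's leading term divides it; move -23/24y^2 to the remainder.
  leading term y: no divisor's leading term divides it; move -3/2y to the remainder.
  leading term 1: no divisor's leading term divides it; move 64/3 to the remainder.
  remainder -23/24y^2 - 3/2y + 64/3 ≠ 0; add h_5 = -23/24y^2 - 3/2y + 64/3 to the basis.

S(f_1,f_3): lcm = xy. S = 3/8y^2 - 3/2y.
  leading term y^2: subtract (-9/23)·h_5 from 3/8y^2 - 3/2y → -48/23y + 192/23
  leading term y: no divisor's leading term divides it; move -48/23y to the remainder.
  leading term 1: no divisor's leading term divides it; move 192/23 to the remainder.
  remainder -48/23y + 192/23 ≠ 0; add h_6 = -48/23y + 192/23 to the basis.

The other S-polynomials (S(f_1,f_4), S(f_2,f_3), S(f_2,f_4), S(f_3,f_4), S(f_1,h_5), S(f_2,h_5), S(f_3,h_5), S(f_4,h_5), S(f_1,h_6), S(f_2,h_6), S(f_3,h_6), S(f_4,h_6), S(h_5,h_6)) all reduce to 0 modulo the current basis, so we have a Gröbner basis.
Inter-reduce: drop elements whose leading term is divisible by another's, tail-reduce, and make monic.
Reduced Gröbner basis: {x, y - 4}.

The lex basis is triangular: the last element involves only y. Solving y - 4 = 0 gives y ∈ {4}; substituting each value into the earlier elements determines the remaining variables.
  y = 4: the earlier basis element becomes x = 0, giving x = 0 — point (0, 4).
Check: every point annihilates each of the original generators.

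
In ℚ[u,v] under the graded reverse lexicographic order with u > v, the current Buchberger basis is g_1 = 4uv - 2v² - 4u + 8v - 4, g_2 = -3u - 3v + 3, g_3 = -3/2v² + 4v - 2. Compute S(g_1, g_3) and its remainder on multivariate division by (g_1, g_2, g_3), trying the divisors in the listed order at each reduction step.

lcm(LM(g_1), LM(g_3)) = uv².
S = (lcm/LT(g_1))·g_1 − (lcm/LT(g_3))·g_3 = -½v³ + 5/3uv + 2v² - 4/3u - v.
Reduce S modulo (g_1, g_2, g_3) in that order:
  leading term v³: subtract (⅓v)·g_3 from -½v³ + 5/3uv + 2v² - 4/3u - v → 5/3uv + ⅔v² - 4/3u - ⅓v
  leading term uv: subtract (5/12)·g_1 from 5/3uv + ⅔v² - 4/3u - ⅓v → 3/2v² + ⅓u - 11/3v + 5/3
  leading term v²: subtract (-1)·g_3 from 3/2v² + ⅓u - 11/3v + 5/3 → ⅓u + ⅓v - ⅓
  leading term u: subtract (-1/9)·g_2 from ⅓u + ⅓v - ⅓ → 0
The remainder is 0, so this S-polynomial contributes no new basis element.
This is the inner loop of Buchberger's algorithm — each nonzero remainder becomes a new basis element.

S(g_1, g_3) = -½v³ + 5/3uv + 2v² - 4/3u - v; remainder on division = 0.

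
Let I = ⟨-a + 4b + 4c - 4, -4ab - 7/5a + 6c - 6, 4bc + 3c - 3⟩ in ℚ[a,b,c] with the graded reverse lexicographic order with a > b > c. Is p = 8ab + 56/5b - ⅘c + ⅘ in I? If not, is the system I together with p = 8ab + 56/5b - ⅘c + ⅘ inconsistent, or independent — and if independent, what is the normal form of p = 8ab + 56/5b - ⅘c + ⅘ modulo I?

First compute the reduced Gröbner basis of I by Buchberger's algorithm.
f_1 = -a + 4b + 4c - 4, LT = a.
f_2 = -4ab - 7/5a + 6c - 6, LT = ab.
f_3 = 4bc + 3c - 3, LT = bc.

S(f_1,f_2): lcm = ab. S = -4b² - 4bc - 7/20a + 4b + 3/2c - 3/2.
  leading term b²: no divisor's leading term divides it; move -4b² to the remainder.
  leading term bc: subtract (-1)·f_3 from -4bc - 7/20a + 4b + 3/2c - 3/2 → -7/20a + 4b + 9/2c - 9/2
  leading term a: subtract (7/20)·f_1 from -7/20a + 4b + 9/2c - 9/2 → 13/5b + 31/10c - 31/10
  leading term b: no divisor's leading term divides it; move 13/5b to the remainder.
  leading term c: no divisor's leading term divides it; move 31/10c to the remainder.
  leading term 1: no divisor's leading term divides it; move -31/10 to the remainder.
  remainder -4b² + 13/5b + 31/10c - 31/10 ≠ 0; add h_4 = -4b² + 13/5b + 31/10c - 31/10 to the basis.

S(f_2,f_3): lcm = abc. S = -⅖ac - 3/2c² + ¾a + 3/2c.
  leading term ac: subtract (⅖c)·f_1 from -⅖ac - 3/2c² + ¾a + 3/2c → -8/5bc - 31/10c² + ¾a + 31/10c
  leading term bc: subtract (-⅖)·f_3 from -8/5bc - 31/10c² + ¾a + 31/10c → -31/10c² + ¾a + 43/10c - 6/5
  leading term c²: no divisor's leading term divides it; move -31/10c² to the remainder.
  leading term a: subtract (-¾)·f_1 from ¾a + 43/10c - 6/5 → 3b + 73/10c - 21/5
  leading term b: no divisor's leading term divides it; move 3b to the remainder.
  leading term c: no divisor's leading term divides it; move 73/10c to the remainder.
  leading term 1: no divisor's leading term divides it; move -21/5 to the remainder.
  remainder -31/10c² + 3b + 73/10c - 21/5 ≠ 0; add h_5 = -31/10c² + 3b + 73/10c - 21/5 to the basis.

The other S-polynomials (S(f_1,f_3), S(f_1,h_4), S(f_2,h_4), S(f_3,h_4), S(f_1,h_5), S(f_2,h_5), S(f_3,h_5), S(h_4,h_5)) all reduce to 0 modulo the current basis, so we have a Gröbner basis.
Inter-reduce: drop elements whose leading term is divisible by another's, tail-reduce, and make monic.
Reduced Gröbner basis: {b² - 13/20b - 31/40c + 31/40, bc + ¾c - ¾, c² - 30/31b - 73/31c + 42/31, a - 4b - 4c + 4}.
Label its elements g_1 = b² - 13/20b - 31/40c + 31/40, g_2 = bc + ¾c - ¾, g_3 = c² - 30/31b - 73/31c + 42/31, g_4 = a - 4b - 4c + 4.

Reduce p = 8ab + 56/5b - ⅘c + ⅘ modulo G:
  leading term ab: subtract (8b)·g_4 from 8ab + 56/5b - ⅘c + ⅘ → 32b² + 32bc - 104/5b - ⅘c + ⅘
  leading term b²: subtract (32)·g_1 from 32b² + 32bc - 104/5b - ⅘c + ⅘ → 32bc + 24c - 24
  leading term bc: subtract (32)·g_2 from 32bc + 24c - 24 → 0
  normal form = 0.
Since the normal form is 0, p ∈ I.

8ab + 56/5b - ⅘c + ⅘ lies in I (it reduces to 0).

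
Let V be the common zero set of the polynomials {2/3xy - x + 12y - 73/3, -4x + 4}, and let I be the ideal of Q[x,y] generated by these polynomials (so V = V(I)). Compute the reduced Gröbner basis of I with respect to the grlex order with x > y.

G = {x - 1, y - 2}

f_1 = 2/3xy - x + 12y - 73/3, LT = xy.
f_2 = -4x + 4, LT = x.

S(f_1,f_2): lcm = xy. S = -3/2x + 19y - 73/2.
  leading term x: subtract (3/8)·f_2 from -3/2x + 19y - 73/2 → 19y - 38
  leading term y: no divisor's leading term divides it; move 19y to the remainder.
  leading term 1: no divisor's leading term divides it; move -38 to the remainder.
  remainder 19y - 38 ≠ 0; add g_3 = 19y - 38 to the basis.

S(f_1,g_3): lcm = xy. S = 1/2x + 18y - 73/2.
  leading term x: subtract (-1/8)·f_2 from 1/2x + 18y - 73/2 → 18y - 36
  leading term y: subtract (18/19)·g_3 from 18y - 36 → 0
  remainder 0.

S(f_2,g_3): leading monomials are coprime, so the S-polynomial reduces to 0 (Buchberger's first criterion).
Every S-polynomial of the final basis reduces to 0, so we have a Gröbner basis.
Inter-reduce: drop elements whose leading term is divisible by another's, tail-reduce, and make monic.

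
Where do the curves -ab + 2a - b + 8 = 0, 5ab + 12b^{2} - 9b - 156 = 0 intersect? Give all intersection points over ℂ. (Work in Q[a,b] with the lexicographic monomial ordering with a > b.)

{(5, 3), (13/10 - sqrt(1249)/10, 1/12 - sqrt(1249)/12), (13/10 + sqrt(1249)/10, 1/12 + sqrt(1249)/12)}

Compute a lex Gröbner basis by Buchberger's algorithm.
f_1 = -ab + 2a - b + 8, LT = ab.
f_2 = 5ab + 12b^{2} - 9b - 156, LT = ab.

S(f_1,f_2): lcm = ab. S = -2a - \tfrac{12}{5}b^{2} + \tfrac{14}{5}b + \tfrac{116}{5}.
  leading term a: no divisor's leading term divides it; move -2a to the remainder.
  leading term b^{2}: no divisor's leading term divides it; move -\tfrac{12}{5}b^{2} to the remainder.
  leading term b: no divisor's leading term divides it; move \tfrac{14}{5}b to the remainder.
  leading term 1: no divisor's leading term divides it; move \tfrac{116}{5} to the remainder.
  remainder -2a - \tfrac{12}{5}b^{2} + \tfrac{14}{5}b + \tfrac{116}{5} ≠ 0; add h_3 = -2a - \tfrac{12}{5}b^{2} + \tfrac{14}{5}b + \tfrac{116}{5} to the basis.

S(f_1,h_3): lcm = ab. S = -2a - \tfrac{6}{5}b^{3} + \tfrac{7}{5}b^{2} + \tfrac{63}{5}b - 8.
  leading term a: subtract (1)·h_3 from -2a - \tfrac{6}{5}b^{3} + \tfrac{7}{5}b^{2} + \tfrac{63}{5}b - 8 → -\tfrac{6}{5}b^{3} + \tfrac{19}{5}b^{2} + \tfrac{49}{5}b - \tfrac{156}{5}
  leading term b^{3}: no divisor's leading term divides it; move -\tfrac{6}{5}b^{3} to the remainder.
  leading term b^{2}: no divisor's leading term divides it; move \tfrac{19}{5}b^{2} to the remainder.
  leading term b: no divisor's leading term divides it; move \tfrac{49}{5}b to the remainder.
  leading term 1: no divisor's leading term divides it; move -\tfrac{156}{5} to the remainder.
  remainder -\tfrac{6}{5}b^{3} + \tfrac{19}{5}b^{2} + \tfrac{49}{5}b - \tfrac{156}{5} ≠ 0; add h_4 = -\tfrac{6}{5}b^{3} + \tfrac{19}{5}b^{2} + \tfrac{49}{5}b - \tfrac{156}{5} to the basis.

S(f_2,h_3): lcm = ab. S = -\tfrac{6}{5}b^{3} + \tfrac{19}{5}b^{2} + \tfrac{49}{5}b - \tfrac{156}{5}.
  leading term b^{3}: subtract (1)·h_4 from -\tfrac{6}{5}b^{3} + \tfrac{19}{5}b^{2} + \tfrac{49}{5}b - \tfrac{156}{5} → 0
  remainder 0.

S(f_1,h_4): lcm = ab^{3}. S = \tfrac{7}{6}ab^{2} + \tfrac{49}{6}ab - 26a + b^{3} - 8b^{2}.
  leading term ab^{2}: subtract (-\tfrac{7}{6}b)·f_1 from \tfrac{7}{6}ab^{2} + \tfrac{49}{6}ab - 26a + b^{3} - 8b^{2} → \tfrac{21}{2}ab - 26a + b^{3} - \tfrac{55}{6}b^{2} + \tfrac{28}{3}b
  leading term ab: subtract (-\tfrac{21}{2})·f_1 from \tfrac{21}{2}ab - 26a + b^{3} - \tfrac{55}{6}b^{2} + \tfrac{28}{3}b → -5a + b^{3} - \tfrac{55}{6}b^{2} - \tfrac{7}{6}b + 84
  leading term a: subtract (\tfrac{5}{2})·h_3 from -5a + b^{3} - \tfrac{55}{6}b^{2} - \tfrac{7}{6}b + 84 → b^{3} - \tfrac{19}{6}b^{2} - \tfrac{49}{6}b + 26
  leading term b^{3}: subtract (-\tfrac{5}{6})·h_4 from b^{3} - \tfrac{19}{6}b^{2} - \tfrac{49}{6}b + 26 → 0
  remainder 0.

S(f_2,h_4): lcm = ab^{3}. S = \tfrac{19}{6}ab^{2} + \tfrac{49}{6}ab - 26a + \tfrac{12}{5}b^{4} - \tfrac{9}{5}b^{3} - \tfrac{156}{5}b^{2}.
  leading term ab^{2}: subtract (-\tfrac{19}{6}b)·f_1 from \tfrac{19}{6}ab^{2} + \tfrac{49}{6}ab - 26a + \tfrac{12}{5}b^{4} - \tfrac{9}{5}b^{3} - \tfrac{156}{5}b^{2} → \tfrac{29}{2}ab - 26a + \tfrac{12}{5}b^{4} - \tfrac{9}{5}b^{3} - \tfrac{1031}{30}b^{2} + \tfrac{76}{3}b
  leading term ab: subtract (-\tfrac{29}{2})·f_1 from \tfrac{29}{2}ab - 26a + \tfrac{12}{5}b^{4} - \tfrac{9}{5}b^{3} - \tfrac{1031}{30}b^{2} + \tfrac{76}{3}b → 3a + \tfrac{12}{5}b^{4} - \tfrac{9}{5}b^{3} - \tfrac{1031}{30}b^{2} + \tfrac{65}{6}b + 116
  leading term a: subtract (-\tfrac{3}{2})·h_3 from 3a + \tfrac{12}{5}b^{4} - \tfrac{9}{5}b^{3} - \tfrac{1031}{30}b^{2} + \tfrac{65}{6}b + 116 → \tfrac{12}{5}b^{4} - \tfrac{9}{5}b^{3} - \tfrac{1139}{30}b^{2} + \tfrac{451}{30}b + \tfrac{754}{5}
  leading term b^{4}: subtract (-2b)·h_4 from \tfrac{12}{5}b^{4} - \tfrac{9}{5}b^{3} - \tfrac{1139}{30}b^{2} + \tfrac{451}{30}b + \tfrac{754}{5} → \tfrac{29}{5}b^{3} - \tfrac{551}{30}b^{2} - \tfrac{1421}{30}b + \tfrac{754}{5}
  leading term b^{3}: subtract (-\tfrac{29}{6})·h_4 from \tfrac{29}{5}b^{3} - \tfrac{551}{30}b^{2} - \tfrac{1421}{30}b + \tfrac{754}{5} → 0
  remainder 0.

S(h_3,h_4): leading monomials are coprime, so the S-polynomial reduces to 0 (Buchberger's first criterion).
Every S-polynomial of the final basis reduces to 0, so we have a Gröbner basis.
Inter-reduce: drop elements whose leading term is divisible by another's, tail-reduce, and make monic.
Reduced Gröbner basis: {a + \tfrac{6}{5}b^{2} - \tfrac{7}{5}b - \tfrac{58}{5}, b^{3} - \tfrac{19}{6}b^{2} - \tfrac{49}{6}b + 26}.

Since the basis is lex-ordered, b^{3} - \tfrac{19}{6}b^{2} - \tfrac{49}{6}b + 26 is univariate in b. Its roots are {3, 1/12 - sqrt(1249)/12, 1/12 + sqrt(1249)/12}. Back-substituting each root into the other basis elements fixes the other coordinates.
  b = 3: the earlier basis element becomes a - 5 = 0, giving a = 5 — point (5, 3).
  b = 1/12 - sqrt(1249)/12: the earlier basis element becomes a - 13/10 + sqrt(1249)/10 = 0, giving a = 13/10 - sqrt(1249)/10 — point (13/10 - sqrt(1249)/10, 1/12 - sqrt(1249)/12).
  b = 1/12 + sqrt(1249)/12: the earlier basis element becomes a - sqrt(1249)/10 - 13/10 = 0, giving a = 13/10 + sqrt(1249)/10 — point (13/10 + sqrt(1249)/10, 1/12 + sqrt(1249)/12).
Check: every point annihilates each of the original generators.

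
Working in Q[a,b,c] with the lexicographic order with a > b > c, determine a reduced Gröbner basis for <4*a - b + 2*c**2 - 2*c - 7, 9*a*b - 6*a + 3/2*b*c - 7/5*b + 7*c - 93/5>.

G = {a - 1/4*b + 1/2*c**2 - 1/2*c - 7/4, b**2 - 2*b*c**2 + 8/3*b*c + 257/45*b + 4/3*c**2 + 16/9*c - 194/15}

f_1 = 4*a - b + 2*c**2 - 2*c - 7, LT = a.
f_2 = 9*a*b - 6*a + 3/2*b*c - 7/5*b + 7*c - 93/5, LT = a*b.

S(f_1,f_2): lcm = a*b. S = 2/3*a - 1/4*b**2 + 1/2*b*c**2 - 2/3*b*c - 287/180*b - 7/9*c + 31/15.
  leading term a: subtract (1/6)·f_1 from 2/3*a - 1/4*b**2 + 1/2*b*c**2 - 2/3*b*c - 287/180*b - 7/9*c + 31/15 → -1/4*b**2 + 1/2*b*c**2 - 2/3*b*c - 257/180*b - 1/3*c**2 - 4/9*c + 97/30
  leading term b**2: no divisor's leading term divides it; move -1/4*b**2 to the remainder.
  leading term b*c**2: no divisor's leading term divides it; move 1/2*b*c**2 to the remainder.
  leading term b*c: no divisor's leading term divides it; move -2/3*b*c to the remainder.
  leading term b: no divisor's leading term divides it; move -257/180*b to the remainder.
  leading term c**2: no divisor's leading term divides it; move -1/3*c**2 to the remainder.
  leading term c: no divisor's leading term divides it; move -4/9*c to the remainder.
  leading term 1: no divisor's leading term divides it; move 97/30 to the remainder.
  remainder -1/4*b**2 + 1/2*b*c**2 - 2/3*b*c - 257/180*b - 1/3*c**2 - 4/9*c + 97/30 ≠ 0; add g_3 = -1/4*b**2 + 1/2*b*c**2 - 2/3*b*c - 257/180*b - 1/3*c**2 - 4/9*c + 97/30 to the basis.

The other S-polynomials (S(f_1,g_3), S(f_2,g_3)) all reduce to 0 modulo the current basis, so we have a Gröbner basis.
Inter-reduce: drop elements whose leading term is divisible by another's, tail-reduce, and make monic.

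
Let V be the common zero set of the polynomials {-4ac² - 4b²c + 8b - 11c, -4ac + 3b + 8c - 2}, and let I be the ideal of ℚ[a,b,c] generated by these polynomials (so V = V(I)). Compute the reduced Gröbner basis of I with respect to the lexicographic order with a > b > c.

f_1 = -4ac² - 4b²c + 8b - 11c, LT = ac².
f_2 = -4ac + 3b + 8c - 2, LT = ac.

S(f_1,f_2): lcm = ac². S = b²c + ¾bc - 2b + 2c² + 9/4c.
  leading term b²c: no divisor's leading term divides it; move b²c to the remainder.
  leading term bc: no divisor's leading term divides it; move ¾bc to the remainder.
  leading term b: no divisor's leading term divides it; move -2b to the remainder.
  leading term c²: no divisor's leading term divides it; move 2c² to the remainder.
  leading term c: no divisor's leading term divides it; move 9/4c to the remainder.
  remainder b²c + ¾bc - 2b + 2c² + 9/4c ≠ 0; add g_3 = b²c + ¾bc - 2b + 2c² + 9/4c to the basis.

S(f_2,g_3): lcm = ab²c. S = -¾abc + 2ab - 2ac² - 9/4ac - ¾b³ - 2b²c + ½b².
  leading term abc: subtract (3/16b)·f_2 from -¾abc + 2ab - 2ac² - 9/4ac - ¾b³ - 2b²c + ½b² → 2ab - 2ac² - 9/4ac - ¾b³ - 2b²c - 1/16b² - 3/2bc + ⅜b
  leading term ab: no divisor's leading term divides it; move 2ab to the remainder.
  leading term ac²: subtract (½)·f_1 from -2ac² - 9/4ac - ¾b³ - 2b²c - 1/16b² - 3/2bc + ⅜b → -9/4ac - ¾b³ - 1/16b² - 3/2bc - 29/8b + 11/2c
  leading term ac: subtract (9/16)·f_2 from -9/4ac - ¾b³ - 1/16b² - 3/2bc - 29/8b + 11/2c → -¾b³ - 1/16b² - 3/2bc - 85/16b + c + 9/8
  leading term b³: no divisor's leading term divides it; move -¾b³ to the remainder.
  leading term b²: no divisor's leading term divides it; move -1/16b² to the remainder.
  leading term bc: no divisor's leading term divides it; move -3/2bc to the remainder.
  leading term b: no divisor's leading term divides it; move -85/16b to the remainder.
  leading term c: no divisor's leading term divides it; move c to the remainder.
  leading term 1: no divisor's leading term divides it; move 9/8 to the remainder.
  remainder 2ab - ¾b³ - 1/16b² - 3/2bc - 85/16b + c + 9/8 ≠ 0; add g_4 = 2ab - ¾b³ - 1/16b² - 3/2bc - 85/16b + c + 9/8 to the basis.

The other S-polynomials (S(f_1,g_3), S(f_1,g_4), S(f_2,g_4), S(g_3,g_4)) all reduce to 0 modulo the current basis, so we have a Gröbner basis.
Inter-reduce: drop elements whose leading term is divisible by another's, tail-reduce, and make monic.

G = {ab - ⅜b³ - 1/32b² - ¾bc - 85/32b + ½c + 9/16, ac - ¾b - 2c + ½, b²c + ¾bc - 2b + 2c² + 9/4c}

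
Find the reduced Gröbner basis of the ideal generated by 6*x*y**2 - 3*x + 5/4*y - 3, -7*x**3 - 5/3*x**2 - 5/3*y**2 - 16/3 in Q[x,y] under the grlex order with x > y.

f_1 = 6*x*y**2 - 3*x + 5/4*y - 3, LT = x*y**2.
f_2 = -7*x**3 - 5/3*x**2 - 5/3*y**2 - 16/3, LT = x**3.

S(f_1,f_2): lcm = x**3*y**2. S = -5/21*x**2*y**2 - 5/21*y**4 - 1/2*x**3 + 5/24*x**2*y - 1/2*x**2 - 16/21*y**2.
  leading term x**2*y**2: subtract (-5/126*x)·f_1 from -5/21*x**2*y**2 - 5/21*y**4 - 1/2*x**3 + 5/24*x**2*y - 1/2*x**2 - 16/21*y**2 → -5/21*y**4 - 1/2*x**3 + 5/24*x**2*y - 13/21*x**2 + 25/504*x*y - 16/21*y**2 - 5/42*x
  leading term y**4: no divisor's leading term divides it; move -5/21*y**4 to the remainder.
  leading term x**3: subtract (1/14)·f_2 from -1/2*x**3 + 5/24*x**2*y - 13/21*x**2 + 25/504*x*y - 16/21*y**2 - 5/42*x → 5/24*x**2*y - 1/2*x**2 + 25/504*x*y - 9/14*y**2 - 5/42*x + 8/21
  leading term x**2*y: no divisor's leading term divides it; move 5/24*x**2*y to the remainder.
  leading term x**2: no divisor's leading term divides it; move -1/2*x**2 to the remainder.
  leading term x*y: no divisor's leading term divides it; move 25/504*x*y to the remainder.
  leading term y**2: no divisor's leading term divides it; move -9/14*y**2 to the remainder.
  leading term x: no divisor's leading term divides it; move -5/42*x to the remainder.
  leading term 1: no divisor's leading term divides it; move 8/21 to the remainder.
  remainder -5/21*y**4 + 5/24*x**2*y - 1/2*x**2 + 25/504*x*y - 9/14*y**2 - 5/42*x + 8/21 ≠ 0; add g_3 = -5/21*y**4 + 5/24*x**2*y - 1/2*x**2 + 25/504*x*y - 9/14*y**2 - 5/42*x + 8/21 to the basis.

S(f_1,g_3): lcm = x*y**4. S = 7/8*x**3*y - 21/10*x**3 + 5/24*x**2*y - 16/5*x*y**2 + 5/24*y**3 - 1/2*x**2 - 1/2*y**2 + 8/5*x.
  leading term x**3*y: subtract (-1/8*y)·f_2 from 7/8*x**3*y - 21/10*x**3 + 5/24*x**2*y - 16/5*x*y**2 + 5/24*y**3 - 1/2*x**2 - 1/2*y**2 + 8/5*x → -21/10*x**3 - 16/5*x*y**2 - 1/2*x**2 - 1/2*y**2 + 8/5*x - 2/3*y
  leading term x**3: subtract (3/10)·f_2 from -21/10*x**3 - 16/5*x*y**2 - 1/2*x**2 - 1/2*y**2 + 8/5*x - 2/3*y → -16/5*x*y**2 + 8/5*x - 2/3*y + 8/5
  leading term x*y**2: subtract (-8/15)·f_1 from -16/5*x*y**2 + 8/5*x - 2/3*y + 8/5 → 0
  remainder 0.

S(f_2,g_3): leading monomials are coprime, so the S-polynomial reduces to 0 (Buchberger's first criterion).
Every S-polynomial of the final basis reduces to 0, so we have a Gröbner basis.

G = {y**4 - 7/8*x**2*y + 21/10*x**2 - 5/24*x*y + 27/10*y**2 + 1/2*x - 8/5, x**3 + 5/21*x**2 + 5/21*y**2 + 16/21, x*y**2 - 1/2*x + 5/24*y - 1/2}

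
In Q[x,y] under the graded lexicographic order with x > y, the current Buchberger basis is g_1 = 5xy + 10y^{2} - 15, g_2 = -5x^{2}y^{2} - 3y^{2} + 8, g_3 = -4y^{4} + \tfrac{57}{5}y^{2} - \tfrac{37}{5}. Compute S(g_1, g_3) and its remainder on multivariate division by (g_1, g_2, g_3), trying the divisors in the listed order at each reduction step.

S(g_1, g_3) = 2y^{5} + \tfrac{57}{20}xy^{2} - 3y^{3} - \tfrac{37}{20}x; remainder on division = -3y^{3} - \tfrac{37}{20}x + \tfrac{97}{20}y.

lcm(LM(g_1), LM(g_3)) = xy^{4}.
S = (lcm/LT(g_1))·g_1 − (lcm/LT(g_3))·g_3 = 2y^{5} + \tfrac{57}{20}xy^{2} - 3y^{3} - \tfrac{37}{20}x.
Reduce S modulo (g_1, g_2, g_3) in that order:
  leading term y^{5}: subtract (-\tfrac{1}{2}y)·g_3 from 2y^{5} + \tfrac{57}{20}xy^{2} - 3y^{3} - \tfrac{37}{20}x → \tfrac{57}{20}xy^{2} + \tfrac{27}{10}y^{3} - \tfrac{37}{20}x - \tfrac{37}{10}y
  leading term xy^{2}: subtract (\tfrac{57}{100}y)·g_1 from \tfrac{57}{20}xy^{2} + \tfrac{27}{10}y^{3} - \tfrac{37}{20}x - \tfrac{37}{10}y → -3y^{3} - \tfrac{37}{20}x + \tfrac{97}{20}y
  leading term y^{3}: no divisor's leading term divides it; move -3y^{3} to the remainder.
  leading term x: no divisor's leading term divides it; move -\tfrac{37}{20}x to the remainder.
  leading term y: no divisor's leading term divides it; move \tfrac{97}{20}y to the remainder.
The remainder -3y^{3} - \tfrac{37}{20}x + \tfrac{97}{20}y is nonzero, so it would be added as the next basis element.
This is the inner loop of Buchberger's algorithm — each nonzero remainder becomes a new basis element.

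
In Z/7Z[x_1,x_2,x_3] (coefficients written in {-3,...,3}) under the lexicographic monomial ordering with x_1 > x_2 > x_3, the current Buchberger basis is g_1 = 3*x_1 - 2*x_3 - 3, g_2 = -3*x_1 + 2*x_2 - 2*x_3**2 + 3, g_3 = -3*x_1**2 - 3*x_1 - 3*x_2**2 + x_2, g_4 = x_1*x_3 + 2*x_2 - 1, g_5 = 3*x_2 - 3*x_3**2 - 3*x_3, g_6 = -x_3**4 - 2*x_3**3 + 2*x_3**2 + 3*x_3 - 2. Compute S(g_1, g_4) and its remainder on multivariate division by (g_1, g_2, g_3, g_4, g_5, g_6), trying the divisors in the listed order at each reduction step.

S(g_1, g_4) = -2*x_2 - 3*x_3**2 - x_3 + 1; remainder on division = 2*x_3**2 - 3*x_3 + 1.

lcm(LM(g_1), LM(g_4)) = x_1*x_3.
S = (lcm/LT(g_1))·g_1 − (lcm/LT(g_4))·g_4 = -2*x_2 - 3*x_3**2 - x_3 + 1.
Reduce S modulo (g_1, g_2, g_3, g_4, g_5, g_6) in that order:
  leading term x_2: subtract (-3)·g_5 from -2*x_2 - 3*x_3**2 - x_3 + 1 → 2*x_3**2 - 3*x_3 + 1
  leading term x_3**2: no divisor's leading term divides it; move 2*x_3**2 to the remainder.
  leading term x_3: no divisor's leading term divides it; move -3*x_3 to the remainder.
  leading term 1: no divisor's leading term divides it; move 1 to the remainder.
The remainder 2*x_3**2 - 3*x_3 + 1 is nonzero, so it would be added as the next basis element.
An S-polynomial is built so that the two leading terms cancel; whether anything survives reduction is exactly the Gröbner-basis criterion.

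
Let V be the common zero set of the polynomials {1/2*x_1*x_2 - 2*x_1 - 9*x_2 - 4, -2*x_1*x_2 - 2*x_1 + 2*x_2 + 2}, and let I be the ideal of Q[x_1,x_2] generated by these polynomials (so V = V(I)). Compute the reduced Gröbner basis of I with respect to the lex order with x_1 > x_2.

f_1 = 1/2*x_1*x_2 - 2*x_1 - 9*x_2 - 4, LT = x_1*x_2.
f_2 = -2*x_1*x_2 - 2*x_1 + 2*x_2 + 2, LT = x_1*x_2.

S(f_1,f_2): lcm = x_1*x_2. S = -5*x_1 - 17*x_2 - 7.
  leading term x_1: no divisor's leading term divides it; move -5*x_1 to the remainder.
  leading term x_2: no divisor's leading term divides it; move -17*x_2 to the remainder.
  leading term 1: no divisor's leading term divides it; move -7 to the remainder.
  remainder -5*x_1 - 17*x_2 - 7 ≠ 0; add g_3 = -5*x_1 - 17*x_2 - 7 to the basis.

S(f_1,g_3): lcm = x_1*x_2. S = -4*x_1 - 17/5*x_2**2 - 97/5*x_2 - 8.
  leading term x_1: subtract (4/5)·g_3 from -4*x_1 - 17/5*x_2**2 - 97/5*x_2 - 8 → -17/5*x_2**2 - 29/5*x_2 - 12/5
  leading term x_2**2: no divisor's leading term divides it; move -17/5*x_2**2 to the remainder.
  leading term x_2: no divisor's leading term divides it; move -29/5*x_2 to the remainder.
  leading term 1: no divisor's leading term divides it; move -12/5 to the remainder.
  remainder -17/5*x_2**2 - 29/5*x_2 - 12/5 ≠ 0; add g_4 = -17/5*x_2**2 - 29/5*x_2 - 12/5 to the basis.

S(f_2,g_3): lcm = x_1*x_2. S = x_1 - 17/5*x_2**2 - 12/5*x_2 - 1.
  leading term x_1: subtract (-1/5)·g_3 from x_1 - 17/5*x_2**2 - 12/5*x_2 - 1 → -17/5*x_2**2 - 29/5*x_2 - 12/5
  leading term x_2**2: subtract (1)·g_4 from -17/5*x_2**2 - 29/5*x_2 - 12/5 → 0
  remainder 0.

S(f_1,g_4): lcm = x_1*x_2**2. S = -97/17*x_1*x_2 - 12/17*x_1 - 18*x_2**2 - 8*x_2.
  leading term x_1*x_2: subtract (-194/17)·f_1 from -97/17*x_1*x_2 - 12/17*x_1 - 18*x_2**2 - 8*x_2 → -400/17*x_1 - 18*x_2**2 - 1882/17*x_2 - 776/17
  leading term x_1: subtract (80/17)·g_3 from -400/17*x_1 - 18*x_2**2 - 1882/17*x_2 - 776/17 → -18*x_2**2 - 522/17*x_2 - 216/17
  leading term x_2**2: subtract (90/17)·g_4 from -18*x_2**2 - 522/17*x_2 - 216/17 → 0
  remainder 0.

S(f_2,g_4): lcm = x_1*x_2**2. S = -12/17*x_1*x_2 - 12/17*x_1 - x_2**2 - x_2.
  leading term x_1*x_2: subtract (-24/17)·f_1 from -12/17*x_1*x_2 - 12/17*x_1 - x_2**2 - x_2 → -60/17*x_1 - x_2**2 - 233/17*x_2 - 96/17
  leading term x_1: subtract (12/17)·g_3 from -60/17*x_1 - x_2**2 - 233/17*x_2 - 96/17 → -x_2**2 - 29/17*x_2 - 12/17
  leading term x_2**2: subtract (5/17)·g_4 from -x_2**2 - 29/17*x_2 - 12/17 → 0
  remainder 0.

S(g_3,g_4): leading monomials are coprime, so the S-polynomial reduces to 0 (Buchberger's first criterion).
Every S-polynomial of the final basis reduces to 0, so we have a Gröbner basis.
Inter-reduce: drop elements whose leading term is divisible by another's, tail-reduce, and make monic.

G = {x_1 + 17/5*x_2 + 7/5, x_2**2 + 29/17*x_2 + 12/17}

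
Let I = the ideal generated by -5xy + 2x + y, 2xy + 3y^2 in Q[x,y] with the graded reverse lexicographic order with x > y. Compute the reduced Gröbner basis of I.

G = {x^2 + 3/5x + 3/10y, xy - 2/5x - 1/5y, y^2 + 4/15x + 2/15y}

f_1 = -5xy + 2x + y, LT = xy.
f_2 = 2xy + 3y^2, LT = xy.

S(f_1,f_2): lcm = xy. S = -3/2y^2 - 2/5x - 1/5y.
  leading term y^2: no divisor's leading term divides it; move -3/2y^2 to the remainder.
  leading term x: no divisor's leading term divides it; move -2/5x to the remainder.
  leading term y: no divisor's leading term divides it; move -1/5y to the remainder.
  remainder -3/2y^2 - 2/5x - 1/5y ≠ 0; add g_3 = -3/2y^2 - 2/5x - 1/5y to the basis.

S(f_1,g_3): lcm = xy^2. S = -4/15x^2 - 8/15xy - 1/5y^2.
  leading term x^2: no divisor's leading term divides it; move -4/15x^2 to the remainder.
  leading term xy: subtract (8/75)·f_1 from -8/15xy - 1/5y^2 → -1/5y^2 - 16/75x - 8/75y
  leading term y^2: subtract (2/15)·g_3 from -1/5y^2 - 16/75x - 8/75y → -4/25x - 2/25y
  leading term x: no divisor's leading term divides it; move -4/25x to the remainder.
  leading term y: no divisor's leading term divides it; move -2/25y to the remainder.
  remainder -4/15x^2 - 4/25x - 2/25y ≠ 0; add g_4 = -4/15x^2 - 4/25x - 2/25y to the basis.

The other S-polynomials (S(f_2,g_3), S(f_1,g_4), S(f_2,g_4), S(g_3,g_4)) all reduce to 0 modulo the current basis, so we have a Gröbner basis.
Inter-reduce: drop elements whose leading term is divisible by another's, tail-reduce, and make monic.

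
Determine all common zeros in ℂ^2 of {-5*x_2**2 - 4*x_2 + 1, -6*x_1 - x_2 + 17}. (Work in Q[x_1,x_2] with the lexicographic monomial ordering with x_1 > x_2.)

{(3, -1), (14/5, 1/5)}

Compute a lex Gröbner basis by Buchberger's algorithm.
f_1 = -5*x_2**2 - 4*x_2 + 1, LT = x_2**2.
f_2 = -6*x_1 - x_2 + 17, LT = x_1.

The S-polynomials (S(f_1,f_2)) all reduce to 0 modulo the current basis, so we have a Gröbner basis.
Inter-reduce: drop elements whose leading term is divisible by another's, tail-reduce, and make monic.
Reduced Gröbner basis: {x_1 + 1/6*x_2 - 17/6, x_2**2 + 4/5*x_2 - 1/5}.

From the last basis element, x_2**2 + 4/5*x_2 - 1/5 = 0, so x_2 takes values in {-1, 1/5}. Each choice, substituted upward through the basis, yields the corresponding point(s) of the solution set.
  x_2 = -1: the earlier basis element becomes x_1 - 3 = 0, giving x_1 = 3 — point (3, -1).
  x_2 = 1/5: the earlier basis element becomes x_1 - 14/5 = 0, giving x_1 = 14/5 — point (14/5, 1/5).
Check: every point annihilates each of the original generators.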